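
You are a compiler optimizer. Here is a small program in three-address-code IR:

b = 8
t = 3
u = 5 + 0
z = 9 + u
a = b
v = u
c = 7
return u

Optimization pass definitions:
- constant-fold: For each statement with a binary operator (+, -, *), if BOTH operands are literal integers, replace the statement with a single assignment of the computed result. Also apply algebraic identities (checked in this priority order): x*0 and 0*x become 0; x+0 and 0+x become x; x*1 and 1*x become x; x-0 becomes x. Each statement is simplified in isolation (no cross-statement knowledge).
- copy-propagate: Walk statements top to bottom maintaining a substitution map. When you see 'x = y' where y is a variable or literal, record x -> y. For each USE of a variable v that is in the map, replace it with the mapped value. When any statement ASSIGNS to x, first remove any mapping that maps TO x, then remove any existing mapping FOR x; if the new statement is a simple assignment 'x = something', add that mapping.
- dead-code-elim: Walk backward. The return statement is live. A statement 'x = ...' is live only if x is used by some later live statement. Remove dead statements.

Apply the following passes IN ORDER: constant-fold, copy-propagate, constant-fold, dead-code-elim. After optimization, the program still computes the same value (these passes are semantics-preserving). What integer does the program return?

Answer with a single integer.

Answer: 5

Derivation:
Initial IR:
  b = 8
  t = 3
  u = 5 + 0
  z = 9 + u
  a = b
  v = u
  c = 7
  return u
After constant-fold (8 stmts):
  b = 8
  t = 3
  u = 5
  z = 9 + u
  a = b
  v = u
  c = 7
  return u
After copy-propagate (8 stmts):
  b = 8
  t = 3
  u = 5
  z = 9 + 5
  a = 8
  v = 5
  c = 7
  return 5
After constant-fold (8 stmts):
  b = 8
  t = 3
  u = 5
  z = 14
  a = 8
  v = 5
  c = 7
  return 5
After dead-code-elim (1 stmts):
  return 5
Evaluate:
  b = 8  =>  b = 8
  t = 3  =>  t = 3
  u = 5 + 0  =>  u = 5
  z = 9 + u  =>  z = 14
  a = b  =>  a = 8
  v = u  =>  v = 5
  c = 7  =>  c = 7
  return u = 5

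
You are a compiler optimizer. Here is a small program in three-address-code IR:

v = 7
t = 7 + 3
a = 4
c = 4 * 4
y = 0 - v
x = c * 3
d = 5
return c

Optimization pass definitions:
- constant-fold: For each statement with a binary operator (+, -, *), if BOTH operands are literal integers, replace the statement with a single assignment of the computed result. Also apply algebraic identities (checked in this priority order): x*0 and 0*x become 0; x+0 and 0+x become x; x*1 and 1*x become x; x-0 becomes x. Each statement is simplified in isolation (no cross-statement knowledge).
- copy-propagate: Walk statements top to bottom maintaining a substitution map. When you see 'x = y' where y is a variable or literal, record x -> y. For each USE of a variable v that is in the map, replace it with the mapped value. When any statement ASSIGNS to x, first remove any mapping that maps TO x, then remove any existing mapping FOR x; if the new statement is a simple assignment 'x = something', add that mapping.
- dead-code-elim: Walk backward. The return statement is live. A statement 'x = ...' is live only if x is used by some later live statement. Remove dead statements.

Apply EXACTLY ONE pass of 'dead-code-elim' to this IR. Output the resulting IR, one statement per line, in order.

Applying dead-code-elim statement-by-statement:
  [8] return c  -> KEEP (return); live=['c']
  [7] d = 5  -> DEAD (d not live)
  [6] x = c * 3  -> DEAD (x not live)
  [5] y = 0 - v  -> DEAD (y not live)
  [4] c = 4 * 4  -> KEEP; live=[]
  [3] a = 4  -> DEAD (a not live)
  [2] t = 7 + 3  -> DEAD (t not live)
  [1] v = 7  -> DEAD (v not live)
Result (2 stmts):
  c = 4 * 4
  return c

Answer: c = 4 * 4
return c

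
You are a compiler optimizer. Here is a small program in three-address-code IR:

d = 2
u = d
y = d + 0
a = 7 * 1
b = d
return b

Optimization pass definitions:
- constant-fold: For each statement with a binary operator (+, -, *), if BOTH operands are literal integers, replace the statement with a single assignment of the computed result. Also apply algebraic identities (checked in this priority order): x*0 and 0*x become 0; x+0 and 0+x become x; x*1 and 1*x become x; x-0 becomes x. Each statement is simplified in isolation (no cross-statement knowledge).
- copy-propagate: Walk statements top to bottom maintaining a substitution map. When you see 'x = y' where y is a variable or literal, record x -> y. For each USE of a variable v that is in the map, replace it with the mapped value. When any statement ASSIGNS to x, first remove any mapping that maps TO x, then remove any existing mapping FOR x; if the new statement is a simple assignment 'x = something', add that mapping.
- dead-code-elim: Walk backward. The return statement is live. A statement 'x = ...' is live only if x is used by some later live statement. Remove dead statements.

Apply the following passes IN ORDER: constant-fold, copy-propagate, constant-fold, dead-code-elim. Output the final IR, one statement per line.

Answer: return 2

Derivation:
Initial IR:
  d = 2
  u = d
  y = d + 0
  a = 7 * 1
  b = d
  return b
After constant-fold (6 stmts):
  d = 2
  u = d
  y = d
  a = 7
  b = d
  return b
After copy-propagate (6 stmts):
  d = 2
  u = 2
  y = 2
  a = 7
  b = 2
  return 2
After constant-fold (6 stmts):
  d = 2
  u = 2
  y = 2
  a = 7
  b = 2
  return 2
After dead-code-elim (1 stmts):
  return 2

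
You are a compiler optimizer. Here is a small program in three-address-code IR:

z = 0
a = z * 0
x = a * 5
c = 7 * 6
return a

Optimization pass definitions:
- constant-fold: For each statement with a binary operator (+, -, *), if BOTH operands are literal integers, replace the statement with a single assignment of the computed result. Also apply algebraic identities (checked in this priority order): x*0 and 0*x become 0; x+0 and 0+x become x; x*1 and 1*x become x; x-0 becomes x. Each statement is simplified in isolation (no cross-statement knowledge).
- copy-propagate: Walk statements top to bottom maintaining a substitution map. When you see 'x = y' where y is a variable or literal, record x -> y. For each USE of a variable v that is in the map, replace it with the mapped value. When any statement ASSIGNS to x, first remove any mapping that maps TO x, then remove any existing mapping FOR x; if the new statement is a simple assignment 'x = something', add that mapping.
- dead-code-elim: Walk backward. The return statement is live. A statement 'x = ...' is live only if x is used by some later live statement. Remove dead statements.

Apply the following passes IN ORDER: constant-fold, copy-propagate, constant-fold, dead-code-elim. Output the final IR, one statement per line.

Answer: return 0

Derivation:
Initial IR:
  z = 0
  a = z * 0
  x = a * 5
  c = 7 * 6
  return a
After constant-fold (5 stmts):
  z = 0
  a = 0
  x = a * 5
  c = 42
  return a
After copy-propagate (5 stmts):
  z = 0
  a = 0
  x = 0 * 5
  c = 42
  return 0
After constant-fold (5 stmts):
  z = 0
  a = 0
  x = 0
  c = 42
  return 0
After dead-code-elim (1 stmts):
  return 0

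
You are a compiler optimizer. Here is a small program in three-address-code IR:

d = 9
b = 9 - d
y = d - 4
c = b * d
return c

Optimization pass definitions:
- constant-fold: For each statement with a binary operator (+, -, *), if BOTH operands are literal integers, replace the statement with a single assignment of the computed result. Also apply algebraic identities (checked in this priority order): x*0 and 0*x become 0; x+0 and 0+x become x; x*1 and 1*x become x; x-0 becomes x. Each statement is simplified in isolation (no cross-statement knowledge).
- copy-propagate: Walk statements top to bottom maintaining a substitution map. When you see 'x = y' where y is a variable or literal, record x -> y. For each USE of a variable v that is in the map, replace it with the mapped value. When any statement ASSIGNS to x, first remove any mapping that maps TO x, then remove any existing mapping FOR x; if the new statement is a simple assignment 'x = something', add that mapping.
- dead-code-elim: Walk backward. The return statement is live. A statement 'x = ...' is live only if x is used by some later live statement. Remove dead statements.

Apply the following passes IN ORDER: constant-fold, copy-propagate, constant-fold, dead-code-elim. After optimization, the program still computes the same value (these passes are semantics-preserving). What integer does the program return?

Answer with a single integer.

Answer: 0

Derivation:
Initial IR:
  d = 9
  b = 9 - d
  y = d - 4
  c = b * d
  return c
After constant-fold (5 stmts):
  d = 9
  b = 9 - d
  y = d - 4
  c = b * d
  return c
After copy-propagate (5 stmts):
  d = 9
  b = 9 - 9
  y = 9 - 4
  c = b * 9
  return c
After constant-fold (5 stmts):
  d = 9
  b = 0
  y = 5
  c = b * 9
  return c
After dead-code-elim (3 stmts):
  b = 0
  c = b * 9
  return c
Evaluate:
  d = 9  =>  d = 9
  b = 9 - d  =>  b = 0
  y = d - 4  =>  y = 5
  c = b * d  =>  c = 0
  return c = 0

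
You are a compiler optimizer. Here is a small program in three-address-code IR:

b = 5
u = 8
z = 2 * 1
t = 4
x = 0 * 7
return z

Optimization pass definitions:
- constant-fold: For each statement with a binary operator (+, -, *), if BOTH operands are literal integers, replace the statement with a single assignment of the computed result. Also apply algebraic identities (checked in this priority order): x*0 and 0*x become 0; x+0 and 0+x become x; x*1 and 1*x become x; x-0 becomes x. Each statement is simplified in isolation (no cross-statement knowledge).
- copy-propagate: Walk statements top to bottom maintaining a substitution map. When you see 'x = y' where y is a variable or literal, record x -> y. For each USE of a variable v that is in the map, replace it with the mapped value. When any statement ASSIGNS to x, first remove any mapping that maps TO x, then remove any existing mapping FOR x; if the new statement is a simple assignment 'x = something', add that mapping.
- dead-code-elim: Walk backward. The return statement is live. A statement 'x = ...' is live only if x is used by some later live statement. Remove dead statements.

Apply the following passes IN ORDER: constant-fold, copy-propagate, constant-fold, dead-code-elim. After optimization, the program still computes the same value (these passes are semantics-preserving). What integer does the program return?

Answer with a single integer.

Initial IR:
  b = 5
  u = 8
  z = 2 * 1
  t = 4
  x = 0 * 7
  return z
After constant-fold (6 stmts):
  b = 5
  u = 8
  z = 2
  t = 4
  x = 0
  return z
After copy-propagate (6 stmts):
  b = 5
  u = 8
  z = 2
  t = 4
  x = 0
  return 2
After constant-fold (6 stmts):
  b = 5
  u = 8
  z = 2
  t = 4
  x = 0
  return 2
After dead-code-elim (1 stmts):
  return 2
Evaluate:
  b = 5  =>  b = 5
  u = 8  =>  u = 8
  z = 2 * 1  =>  z = 2
  t = 4  =>  t = 4
  x = 0 * 7  =>  x = 0
  return z = 2

Answer: 2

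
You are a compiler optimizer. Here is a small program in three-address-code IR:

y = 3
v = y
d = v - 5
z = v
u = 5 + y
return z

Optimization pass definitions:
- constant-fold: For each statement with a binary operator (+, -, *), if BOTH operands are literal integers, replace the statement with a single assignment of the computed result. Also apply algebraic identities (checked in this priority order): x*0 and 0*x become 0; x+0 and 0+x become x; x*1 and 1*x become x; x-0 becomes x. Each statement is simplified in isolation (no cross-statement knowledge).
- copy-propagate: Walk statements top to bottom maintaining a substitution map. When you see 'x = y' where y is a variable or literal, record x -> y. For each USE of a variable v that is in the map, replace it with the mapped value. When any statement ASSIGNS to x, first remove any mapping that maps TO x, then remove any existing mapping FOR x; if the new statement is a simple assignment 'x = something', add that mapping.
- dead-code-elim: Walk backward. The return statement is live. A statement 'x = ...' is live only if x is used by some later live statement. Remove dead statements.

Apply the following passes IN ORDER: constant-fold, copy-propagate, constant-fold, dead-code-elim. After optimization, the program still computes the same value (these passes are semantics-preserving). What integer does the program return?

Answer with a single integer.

Answer: 3

Derivation:
Initial IR:
  y = 3
  v = y
  d = v - 5
  z = v
  u = 5 + y
  return z
After constant-fold (6 stmts):
  y = 3
  v = y
  d = v - 5
  z = v
  u = 5 + y
  return z
After copy-propagate (6 stmts):
  y = 3
  v = 3
  d = 3 - 5
  z = 3
  u = 5 + 3
  return 3
After constant-fold (6 stmts):
  y = 3
  v = 3
  d = -2
  z = 3
  u = 8
  return 3
After dead-code-elim (1 stmts):
  return 3
Evaluate:
  y = 3  =>  y = 3
  v = y  =>  v = 3
  d = v - 5  =>  d = -2
  z = v  =>  z = 3
  u = 5 + y  =>  u = 8
  return z = 3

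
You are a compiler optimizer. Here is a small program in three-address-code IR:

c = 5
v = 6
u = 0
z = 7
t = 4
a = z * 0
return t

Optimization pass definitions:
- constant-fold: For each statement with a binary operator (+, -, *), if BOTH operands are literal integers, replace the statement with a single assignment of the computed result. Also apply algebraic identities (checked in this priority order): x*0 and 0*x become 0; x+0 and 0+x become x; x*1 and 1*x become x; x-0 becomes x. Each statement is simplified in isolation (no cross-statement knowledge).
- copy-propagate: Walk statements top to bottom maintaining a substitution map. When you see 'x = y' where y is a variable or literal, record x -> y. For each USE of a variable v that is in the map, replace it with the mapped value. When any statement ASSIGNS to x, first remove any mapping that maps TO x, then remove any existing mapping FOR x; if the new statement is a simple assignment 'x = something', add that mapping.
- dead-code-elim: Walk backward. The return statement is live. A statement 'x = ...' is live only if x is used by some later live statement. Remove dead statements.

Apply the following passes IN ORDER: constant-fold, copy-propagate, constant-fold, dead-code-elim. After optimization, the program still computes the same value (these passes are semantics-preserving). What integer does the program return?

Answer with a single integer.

Answer: 4

Derivation:
Initial IR:
  c = 5
  v = 6
  u = 0
  z = 7
  t = 4
  a = z * 0
  return t
After constant-fold (7 stmts):
  c = 5
  v = 6
  u = 0
  z = 7
  t = 4
  a = 0
  return t
After copy-propagate (7 stmts):
  c = 5
  v = 6
  u = 0
  z = 7
  t = 4
  a = 0
  return 4
After constant-fold (7 stmts):
  c = 5
  v = 6
  u = 0
  z = 7
  t = 4
  a = 0
  return 4
After dead-code-elim (1 stmts):
  return 4
Evaluate:
  c = 5  =>  c = 5
  v = 6  =>  v = 6
  u = 0  =>  u = 0
  z = 7  =>  z = 7
  t = 4  =>  t = 4
  a = z * 0  =>  a = 0
  return t = 4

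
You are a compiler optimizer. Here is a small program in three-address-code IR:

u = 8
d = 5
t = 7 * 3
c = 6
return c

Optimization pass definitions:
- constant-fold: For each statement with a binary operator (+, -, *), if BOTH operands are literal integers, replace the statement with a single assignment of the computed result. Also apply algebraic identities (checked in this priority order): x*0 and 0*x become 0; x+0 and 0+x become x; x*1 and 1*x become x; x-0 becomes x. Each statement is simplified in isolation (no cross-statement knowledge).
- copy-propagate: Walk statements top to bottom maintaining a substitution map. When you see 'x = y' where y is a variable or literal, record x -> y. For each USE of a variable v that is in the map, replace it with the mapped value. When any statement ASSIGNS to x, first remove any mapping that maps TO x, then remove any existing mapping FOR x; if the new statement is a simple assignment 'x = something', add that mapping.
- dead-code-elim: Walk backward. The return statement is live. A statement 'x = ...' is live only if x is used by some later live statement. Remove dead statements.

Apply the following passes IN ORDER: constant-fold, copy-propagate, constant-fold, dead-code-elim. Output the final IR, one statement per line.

Answer: return 6

Derivation:
Initial IR:
  u = 8
  d = 5
  t = 7 * 3
  c = 6
  return c
After constant-fold (5 stmts):
  u = 8
  d = 5
  t = 21
  c = 6
  return c
After copy-propagate (5 stmts):
  u = 8
  d = 5
  t = 21
  c = 6
  return 6
After constant-fold (5 stmts):
  u = 8
  d = 5
  t = 21
  c = 6
  return 6
After dead-code-elim (1 stmts):
  return 6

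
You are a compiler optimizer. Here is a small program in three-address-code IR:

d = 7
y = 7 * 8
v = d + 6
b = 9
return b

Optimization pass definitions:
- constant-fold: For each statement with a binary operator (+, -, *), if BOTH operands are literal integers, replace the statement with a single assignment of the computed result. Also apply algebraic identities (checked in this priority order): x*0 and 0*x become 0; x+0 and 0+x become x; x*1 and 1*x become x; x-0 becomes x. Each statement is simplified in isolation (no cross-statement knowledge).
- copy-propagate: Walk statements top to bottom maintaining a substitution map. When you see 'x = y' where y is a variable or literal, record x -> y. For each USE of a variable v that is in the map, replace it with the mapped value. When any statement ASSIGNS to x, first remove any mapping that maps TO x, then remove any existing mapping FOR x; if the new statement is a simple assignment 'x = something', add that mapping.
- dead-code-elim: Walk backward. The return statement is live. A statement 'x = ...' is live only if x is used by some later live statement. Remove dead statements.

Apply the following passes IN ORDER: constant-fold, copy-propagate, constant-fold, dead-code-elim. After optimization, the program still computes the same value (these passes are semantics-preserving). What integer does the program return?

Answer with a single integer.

Initial IR:
  d = 7
  y = 7 * 8
  v = d + 6
  b = 9
  return b
After constant-fold (5 stmts):
  d = 7
  y = 56
  v = d + 6
  b = 9
  return b
After copy-propagate (5 stmts):
  d = 7
  y = 56
  v = 7 + 6
  b = 9
  return 9
After constant-fold (5 stmts):
  d = 7
  y = 56
  v = 13
  b = 9
  return 9
After dead-code-elim (1 stmts):
  return 9
Evaluate:
  d = 7  =>  d = 7
  y = 7 * 8  =>  y = 56
  v = d + 6  =>  v = 13
  b = 9  =>  b = 9
  return b = 9

Answer: 9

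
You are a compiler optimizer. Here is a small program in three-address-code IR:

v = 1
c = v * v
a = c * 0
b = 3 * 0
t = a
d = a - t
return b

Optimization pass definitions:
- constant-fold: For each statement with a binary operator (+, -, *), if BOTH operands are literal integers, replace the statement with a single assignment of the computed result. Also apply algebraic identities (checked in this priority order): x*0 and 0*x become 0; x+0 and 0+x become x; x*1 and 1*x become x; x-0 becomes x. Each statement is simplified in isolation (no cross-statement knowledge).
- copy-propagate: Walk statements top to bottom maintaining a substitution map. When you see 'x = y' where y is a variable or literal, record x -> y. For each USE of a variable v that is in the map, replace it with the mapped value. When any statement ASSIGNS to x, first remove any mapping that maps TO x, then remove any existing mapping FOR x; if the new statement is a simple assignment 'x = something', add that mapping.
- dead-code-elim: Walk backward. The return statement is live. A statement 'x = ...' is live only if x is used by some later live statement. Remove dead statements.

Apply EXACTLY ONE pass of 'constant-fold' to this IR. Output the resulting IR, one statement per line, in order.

Applying constant-fold statement-by-statement:
  [1] v = 1  (unchanged)
  [2] c = v * v  (unchanged)
  [3] a = c * 0  -> a = 0
  [4] b = 3 * 0  -> b = 0
  [5] t = a  (unchanged)
  [6] d = a - t  (unchanged)
  [7] return b  (unchanged)
Result (7 stmts):
  v = 1
  c = v * v
  a = 0
  b = 0
  t = a
  d = a - t
  return b

Answer: v = 1
c = v * v
a = 0
b = 0
t = a
d = a - t
return b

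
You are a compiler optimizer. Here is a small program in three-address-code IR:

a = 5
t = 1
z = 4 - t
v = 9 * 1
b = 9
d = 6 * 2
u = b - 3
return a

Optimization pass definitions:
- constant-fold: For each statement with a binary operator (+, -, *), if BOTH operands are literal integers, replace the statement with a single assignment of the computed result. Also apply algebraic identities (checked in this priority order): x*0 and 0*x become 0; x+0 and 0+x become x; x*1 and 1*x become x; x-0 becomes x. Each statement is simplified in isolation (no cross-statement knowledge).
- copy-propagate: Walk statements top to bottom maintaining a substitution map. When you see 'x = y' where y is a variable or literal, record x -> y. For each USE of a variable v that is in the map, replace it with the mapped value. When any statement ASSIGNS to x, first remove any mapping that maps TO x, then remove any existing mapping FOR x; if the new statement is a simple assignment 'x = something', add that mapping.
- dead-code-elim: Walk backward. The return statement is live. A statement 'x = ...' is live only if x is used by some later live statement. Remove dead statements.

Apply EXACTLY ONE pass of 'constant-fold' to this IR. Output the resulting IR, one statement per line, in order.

Applying constant-fold statement-by-statement:
  [1] a = 5  (unchanged)
  [2] t = 1  (unchanged)
  [3] z = 4 - t  (unchanged)
  [4] v = 9 * 1  -> v = 9
  [5] b = 9  (unchanged)
  [6] d = 6 * 2  -> d = 12
  [7] u = b - 3  (unchanged)
  [8] return a  (unchanged)
Result (8 stmts):
  a = 5
  t = 1
  z = 4 - t
  v = 9
  b = 9
  d = 12
  u = b - 3
  return a

Answer: a = 5
t = 1
z = 4 - t
v = 9
b = 9
d = 12
u = b - 3
return a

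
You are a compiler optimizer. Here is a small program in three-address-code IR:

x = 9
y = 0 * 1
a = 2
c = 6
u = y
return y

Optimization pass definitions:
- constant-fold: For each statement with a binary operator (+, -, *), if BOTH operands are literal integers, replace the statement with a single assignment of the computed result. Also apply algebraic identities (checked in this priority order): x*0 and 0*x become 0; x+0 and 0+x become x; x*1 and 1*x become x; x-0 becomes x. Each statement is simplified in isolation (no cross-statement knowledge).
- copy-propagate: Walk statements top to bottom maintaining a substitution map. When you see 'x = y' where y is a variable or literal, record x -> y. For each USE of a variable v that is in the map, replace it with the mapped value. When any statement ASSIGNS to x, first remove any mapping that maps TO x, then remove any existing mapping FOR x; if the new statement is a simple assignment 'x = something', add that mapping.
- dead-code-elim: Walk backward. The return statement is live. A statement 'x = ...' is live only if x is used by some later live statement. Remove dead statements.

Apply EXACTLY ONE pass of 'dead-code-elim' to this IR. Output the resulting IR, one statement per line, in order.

Applying dead-code-elim statement-by-statement:
  [6] return y  -> KEEP (return); live=['y']
  [5] u = y  -> DEAD (u not live)
  [4] c = 6  -> DEAD (c not live)
  [3] a = 2  -> DEAD (a not live)
  [2] y = 0 * 1  -> KEEP; live=[]
  [1] x = 9  -> DEAD (x not live)
Result (2 stmts):
  y = 0 * 1
  return y

Answer: y = 0 * 1
return y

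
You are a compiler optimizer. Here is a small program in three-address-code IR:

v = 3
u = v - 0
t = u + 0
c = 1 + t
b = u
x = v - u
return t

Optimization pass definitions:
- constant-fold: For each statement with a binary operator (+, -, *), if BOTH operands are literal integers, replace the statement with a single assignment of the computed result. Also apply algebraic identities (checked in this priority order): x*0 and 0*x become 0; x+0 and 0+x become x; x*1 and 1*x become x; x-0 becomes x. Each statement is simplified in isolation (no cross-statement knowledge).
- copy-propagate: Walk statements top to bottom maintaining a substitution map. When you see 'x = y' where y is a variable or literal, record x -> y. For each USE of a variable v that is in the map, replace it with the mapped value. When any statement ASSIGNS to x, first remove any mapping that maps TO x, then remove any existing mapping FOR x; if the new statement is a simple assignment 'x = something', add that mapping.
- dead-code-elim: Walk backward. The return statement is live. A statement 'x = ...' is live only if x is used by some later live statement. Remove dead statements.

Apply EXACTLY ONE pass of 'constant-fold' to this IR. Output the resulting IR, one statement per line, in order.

Answer: v = 3
u = v
t = u
c = 1 + t
b = u
x = v - u
return t

Derivation:
Applying constant-fold statement-by-statement:
  [1] v = 3  (unchanged)
  [2] u = v - 0  -> u = v
  [3] t = u + 0  -> t = u
  [4] c = 1 + t  (unchanged)
  [5] b = u  (unchanged)
  [6] x = v - u  (unchanged)
  [7] return t  (unchanged)
Result (7 stmts):
  v = 3
  u = v
  t = u
  c = 1 + t
  b = u
  x = v - u
  return t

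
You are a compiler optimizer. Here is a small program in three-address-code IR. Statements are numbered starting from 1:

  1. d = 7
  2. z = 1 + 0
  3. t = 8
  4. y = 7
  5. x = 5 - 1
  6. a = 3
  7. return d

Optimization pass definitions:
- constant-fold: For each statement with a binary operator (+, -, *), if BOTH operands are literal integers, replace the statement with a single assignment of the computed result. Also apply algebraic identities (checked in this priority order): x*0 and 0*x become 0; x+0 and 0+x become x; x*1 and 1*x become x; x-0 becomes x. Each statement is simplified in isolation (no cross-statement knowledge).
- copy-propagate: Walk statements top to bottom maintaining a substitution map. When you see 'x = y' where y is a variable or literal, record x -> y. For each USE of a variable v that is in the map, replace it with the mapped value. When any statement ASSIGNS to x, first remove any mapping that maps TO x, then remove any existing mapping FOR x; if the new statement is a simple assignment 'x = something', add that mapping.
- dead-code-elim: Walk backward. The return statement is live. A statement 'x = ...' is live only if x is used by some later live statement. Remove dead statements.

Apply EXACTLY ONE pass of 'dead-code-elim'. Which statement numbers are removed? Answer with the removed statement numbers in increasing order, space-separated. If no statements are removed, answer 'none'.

Answer: 2 3 4 5 6

Derivation:
Backward liveness scan:
Stmt 1 'd = 7': KEEP (d is live); live-in = []
Stmt 2 'z = 1 + 0': DEAD (z not in live set ['d'])
Stmt 3 't = 8': DEAD (t not in live set ['d'])
Stmt 4 'y = 7': DEAD (y not in live set ['d'])
Stmt 5 'x = 5 - 1': DEAD (x not in live set ['d'])
Stmt 6 'a = 3': DEAD (a not in live set ['d'])
Stmt 7 'return d': KEEP (return); live-in = ['d']
Removed statement numbers: [2, 3, 4, 5, 6]
Surviving IR:
  d = 7
  return d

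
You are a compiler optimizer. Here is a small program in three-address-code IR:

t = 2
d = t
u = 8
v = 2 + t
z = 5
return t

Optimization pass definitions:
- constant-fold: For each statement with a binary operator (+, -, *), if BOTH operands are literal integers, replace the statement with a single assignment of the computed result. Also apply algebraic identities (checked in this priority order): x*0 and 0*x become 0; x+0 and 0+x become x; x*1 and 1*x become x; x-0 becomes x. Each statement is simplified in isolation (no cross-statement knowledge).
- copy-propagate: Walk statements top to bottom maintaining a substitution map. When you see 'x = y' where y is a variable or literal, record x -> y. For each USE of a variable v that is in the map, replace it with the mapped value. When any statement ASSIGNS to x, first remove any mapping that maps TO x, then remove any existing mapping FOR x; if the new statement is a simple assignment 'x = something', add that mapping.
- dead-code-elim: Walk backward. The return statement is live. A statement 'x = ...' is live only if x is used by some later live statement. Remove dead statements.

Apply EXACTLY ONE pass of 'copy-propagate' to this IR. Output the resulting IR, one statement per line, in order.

Answer: t = 2
d = 2
u = 8
v = 2 + 2
z = 5
return 2

Derivation:
Applying copy-propagate statement-by-statement:
  [1] t = 2  (unchanged)
  [2] d = t  -> d = 2
  [3] u = 8  (unchanged)
  [4] v = 2 + t  -> v = 2 + 2
  [5] z = 5  (unchanged)
  [6] return t  -> return 2
Result (6 stmts):
  t = 2
  d = 2
  u = 8
  v = 2 + 2
  z = 5
  return 2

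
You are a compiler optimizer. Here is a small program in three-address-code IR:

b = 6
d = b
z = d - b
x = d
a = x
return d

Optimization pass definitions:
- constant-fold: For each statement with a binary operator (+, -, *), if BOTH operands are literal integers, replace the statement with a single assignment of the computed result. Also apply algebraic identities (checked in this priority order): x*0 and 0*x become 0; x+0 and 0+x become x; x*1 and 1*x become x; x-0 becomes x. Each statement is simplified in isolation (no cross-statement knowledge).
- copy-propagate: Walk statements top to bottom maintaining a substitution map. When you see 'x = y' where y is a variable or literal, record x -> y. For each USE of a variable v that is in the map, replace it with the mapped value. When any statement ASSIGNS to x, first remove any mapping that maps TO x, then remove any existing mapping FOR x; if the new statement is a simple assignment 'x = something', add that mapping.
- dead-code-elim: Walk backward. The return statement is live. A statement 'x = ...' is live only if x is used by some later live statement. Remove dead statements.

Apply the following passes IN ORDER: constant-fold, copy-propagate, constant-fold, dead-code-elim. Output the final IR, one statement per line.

Initial IR:
  b = 6
  d = b
  z = d - b
  x = d
  a = x
  return d
After constant-fold (6 stmts):
  b = 6
  d = b
  z = d - b
  x = d
  a = x
  return d
After copy-propagate (6 stmts):
  b = 6
  d = 6
  z = 6 - 6
  x = 6
  a = 6
  return 6
After constant-fold (6 stmts):
  b = 6
  d = 6
  z = 0
  x = 6
  a = 6
  return 6
After dead-code-elim (1 stmts):
  return 6

Answer: return 6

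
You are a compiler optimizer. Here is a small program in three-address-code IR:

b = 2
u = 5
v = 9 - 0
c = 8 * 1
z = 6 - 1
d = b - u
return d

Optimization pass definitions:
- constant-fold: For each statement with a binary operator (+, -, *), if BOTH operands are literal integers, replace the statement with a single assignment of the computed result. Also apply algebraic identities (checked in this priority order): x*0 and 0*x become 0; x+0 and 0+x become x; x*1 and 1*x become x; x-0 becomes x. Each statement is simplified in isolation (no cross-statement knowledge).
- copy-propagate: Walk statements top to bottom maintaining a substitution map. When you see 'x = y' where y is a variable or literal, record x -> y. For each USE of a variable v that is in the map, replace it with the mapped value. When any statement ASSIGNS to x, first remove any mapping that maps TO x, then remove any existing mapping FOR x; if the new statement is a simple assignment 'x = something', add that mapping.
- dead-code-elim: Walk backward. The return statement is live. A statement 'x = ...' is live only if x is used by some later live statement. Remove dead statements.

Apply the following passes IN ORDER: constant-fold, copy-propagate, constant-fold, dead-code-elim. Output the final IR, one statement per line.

Initial IR:
  b = 2
  u = 5
  v = 9 - 0
  c = 8 * 1
  z = 6 - 1
  d = b - u
  return d
After constant-fold (7 stmts):
  b = 2
  u = 5
  v = 9
  c = 8
  z = 5
  d = b - u
  return d
After copy-propagate (7 stmts):
  b = 2
  u = 5
  v = 9
  c = 8
  z = 5
  d = 2 - 5
  return d
After constant-fold (7 stmts):
  b = 2
  u = 5
  v = 9
  c = 8
  z = 5
  d = -3
  return d
After dead-code-elim (2 stmts):
  d = -3
  return d

Answer: d = -3
return d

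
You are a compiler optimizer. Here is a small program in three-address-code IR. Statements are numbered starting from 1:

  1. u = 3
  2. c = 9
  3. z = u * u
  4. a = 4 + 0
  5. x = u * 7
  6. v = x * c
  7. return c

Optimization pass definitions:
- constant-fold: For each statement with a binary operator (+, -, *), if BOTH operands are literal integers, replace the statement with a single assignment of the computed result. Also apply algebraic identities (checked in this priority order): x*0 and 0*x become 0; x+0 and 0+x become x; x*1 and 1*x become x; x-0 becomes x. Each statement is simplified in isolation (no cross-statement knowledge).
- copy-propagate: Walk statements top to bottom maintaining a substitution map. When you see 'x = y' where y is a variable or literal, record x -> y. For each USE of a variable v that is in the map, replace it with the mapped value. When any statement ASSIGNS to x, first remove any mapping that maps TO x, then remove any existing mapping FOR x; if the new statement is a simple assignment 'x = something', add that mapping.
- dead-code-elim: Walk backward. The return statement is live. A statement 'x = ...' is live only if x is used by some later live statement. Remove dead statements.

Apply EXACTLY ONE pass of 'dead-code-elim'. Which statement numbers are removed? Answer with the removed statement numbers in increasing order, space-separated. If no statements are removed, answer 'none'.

Backward liveness scan:
Stmt 1 'u = 3': DEAD (u not in live set [])
Stmt 2 'c = 9': KEEP (c is live); live-in = []
Stmt 3 'z = u * u': DEAD (z not in live set ['c'])
Stmt 4 'a = 4 + 0': DEAD (a not in live set ['c'])
Stmt 5 'x = u * 7': DEAD (x not in live set ['c'])
Stmt 6 'v = x * c': DEAD (v not in live set ['c'])
Stmt 7 'return c': KEEP (return); live-in = ['c']
Removed statement numbers: [1, 3, 4, 5, 6]
Surviving IR:
  c = 9
  return c

Answer: 1 3 4 5 6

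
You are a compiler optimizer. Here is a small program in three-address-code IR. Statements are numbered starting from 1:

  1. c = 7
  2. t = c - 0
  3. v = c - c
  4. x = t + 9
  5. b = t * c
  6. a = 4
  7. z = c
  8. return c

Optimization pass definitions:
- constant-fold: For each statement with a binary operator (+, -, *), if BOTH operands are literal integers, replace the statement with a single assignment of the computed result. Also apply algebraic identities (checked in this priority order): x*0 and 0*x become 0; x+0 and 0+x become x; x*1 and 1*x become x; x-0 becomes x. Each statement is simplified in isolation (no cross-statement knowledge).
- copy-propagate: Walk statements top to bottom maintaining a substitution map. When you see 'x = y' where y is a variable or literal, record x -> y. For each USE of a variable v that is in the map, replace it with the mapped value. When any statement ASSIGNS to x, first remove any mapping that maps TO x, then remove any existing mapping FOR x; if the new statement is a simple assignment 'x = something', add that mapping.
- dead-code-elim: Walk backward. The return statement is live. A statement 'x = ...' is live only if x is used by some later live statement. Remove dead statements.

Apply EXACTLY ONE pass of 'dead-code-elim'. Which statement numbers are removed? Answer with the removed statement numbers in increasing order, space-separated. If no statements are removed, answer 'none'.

Answer: 2 3 4 5 6 7

Derivation:
Backward liveness scan:
Stmt 1 'c = 7': KEEP (c is live); live-in = []
Stmt 2 't = c - 0': DEAD (t not in live set ['c'])
Stmt 3 'v = c - c': DEAD (v not in live set ['c'])
Stmt 4 'x = t + 9': DEAD (x not in live set ['c'])
Stmt 5 'b = t * c': DEAD (b not in live set ['c'])
Stmt 6 'a = 4': DEAD (a not in live set ['c'])
Stmt 7 'z = c': DEAD (z not in live set ['c'])
Stmt 8 'return c': KEEP (return); live-in = ['c']
Removed statement numbers: [2, 3, 4, 5, 6, 7]
Surviving IR:
  c = 7
  return c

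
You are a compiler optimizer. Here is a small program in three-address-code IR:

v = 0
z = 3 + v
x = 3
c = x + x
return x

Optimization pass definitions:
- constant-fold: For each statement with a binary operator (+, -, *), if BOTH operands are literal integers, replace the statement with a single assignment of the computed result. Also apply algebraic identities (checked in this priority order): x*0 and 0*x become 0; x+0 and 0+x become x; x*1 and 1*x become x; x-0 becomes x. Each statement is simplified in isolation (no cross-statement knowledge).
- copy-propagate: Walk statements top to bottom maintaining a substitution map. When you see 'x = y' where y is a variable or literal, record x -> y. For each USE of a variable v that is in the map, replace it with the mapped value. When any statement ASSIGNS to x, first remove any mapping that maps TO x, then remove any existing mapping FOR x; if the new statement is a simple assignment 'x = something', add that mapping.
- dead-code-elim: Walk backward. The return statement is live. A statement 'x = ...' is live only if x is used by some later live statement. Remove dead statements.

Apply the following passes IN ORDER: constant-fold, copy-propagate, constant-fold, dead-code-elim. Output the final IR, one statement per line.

Initial IR:
  v = 0
  z = 3 + v
  x = 3
  c = x + x
  return x
After constant-fold (5 stmts):
  v = 0
  z = 3 + v
  x = 3
  c = x + x
  return x
After copy-propagate (5 stmts):
  v = 0
  z = 3 + 0
  x = 3
  c = 3 + 3
  return 3
After constant-fold (5 stmts):
  v = 0
  z = 3
  x = 3
  c = 6
  return 3
After dead-code-elim (1 stmts):
  return 3

Answer: return 3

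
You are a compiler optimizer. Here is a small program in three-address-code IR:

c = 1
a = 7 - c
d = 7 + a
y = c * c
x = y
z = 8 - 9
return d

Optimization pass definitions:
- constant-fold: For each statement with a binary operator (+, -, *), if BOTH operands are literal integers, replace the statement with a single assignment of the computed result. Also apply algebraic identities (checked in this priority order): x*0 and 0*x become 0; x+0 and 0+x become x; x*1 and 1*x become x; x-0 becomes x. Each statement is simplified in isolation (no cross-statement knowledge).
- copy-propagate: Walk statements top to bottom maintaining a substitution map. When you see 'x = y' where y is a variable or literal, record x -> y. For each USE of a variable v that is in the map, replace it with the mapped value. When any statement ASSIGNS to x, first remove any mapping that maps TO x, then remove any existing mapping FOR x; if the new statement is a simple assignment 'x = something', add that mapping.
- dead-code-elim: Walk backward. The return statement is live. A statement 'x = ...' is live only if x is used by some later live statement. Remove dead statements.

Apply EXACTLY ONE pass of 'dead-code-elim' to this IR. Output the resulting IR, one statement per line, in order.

Applying dead-code-elim statement-by-statement:
  [7] return d  -> KEEP (return); live=['d']
  [6] z = 8 - 9  -> DEAD (z not live)
  [5] x = y  -> DEAD (x not live)
  [4] y = c * c  -> DEAD (y not live)
  [3] d = 7 + a  -> KEEP; live=['a']
  [2] a = 7 - c  -> KEEP; live=['c']
  [1] c = 1  -> KEEP; live=[]
Result (4 stmts):
  c = 1
  a = 7 - c
  d = 7 + a
  return d

Answer: c = 1
a = 7 - c
d = 7 + a
return d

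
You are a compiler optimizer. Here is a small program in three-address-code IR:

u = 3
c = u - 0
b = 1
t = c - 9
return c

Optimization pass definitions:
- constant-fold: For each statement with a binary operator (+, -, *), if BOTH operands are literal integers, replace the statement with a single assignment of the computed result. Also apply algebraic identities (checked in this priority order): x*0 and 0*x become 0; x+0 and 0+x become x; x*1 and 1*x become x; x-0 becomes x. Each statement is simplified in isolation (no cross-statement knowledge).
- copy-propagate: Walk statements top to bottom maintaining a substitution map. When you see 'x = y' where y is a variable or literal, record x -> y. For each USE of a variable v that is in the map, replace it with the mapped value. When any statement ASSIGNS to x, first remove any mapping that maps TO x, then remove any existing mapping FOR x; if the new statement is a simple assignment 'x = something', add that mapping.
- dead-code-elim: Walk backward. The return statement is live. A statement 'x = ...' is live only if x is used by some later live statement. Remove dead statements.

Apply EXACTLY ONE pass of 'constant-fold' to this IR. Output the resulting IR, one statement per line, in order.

Applying constant-fold statement-by-statement:
  [1] u = 3  (unchanged)
  [2] c = u - 0  -> c = u
  [3] b = 1  (unchanged)
  [4] t = c - 9  (unchanged)
  [5] return c  (unchanged)
Result (5 stmts):
  u = 3
  c = u
  b = 1
  t = c - 9
  return c

Answer: u = 3
c = u
b = 1
t = c - 9
return c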